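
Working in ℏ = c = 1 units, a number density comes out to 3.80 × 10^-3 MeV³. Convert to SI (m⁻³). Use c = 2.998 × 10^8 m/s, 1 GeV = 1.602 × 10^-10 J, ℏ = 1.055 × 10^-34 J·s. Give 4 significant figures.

Number density is [L]⁻³ = [E]³/(ℏc)³.
1 GeV³ → 1/(ℏc)³ × (1 GeV in J)³ = 1.299 × 10^47 m⁻³.
Convert the energy scale: 3.80 × 10^-3 MeV³ = 3.80 × 10^-12 GeV³.
Result: 3.80 × 10^-12 × 1.299 × 10^47 = 4.938 × 10^35 m⁻³.

4.938 × 10^35 m⁻³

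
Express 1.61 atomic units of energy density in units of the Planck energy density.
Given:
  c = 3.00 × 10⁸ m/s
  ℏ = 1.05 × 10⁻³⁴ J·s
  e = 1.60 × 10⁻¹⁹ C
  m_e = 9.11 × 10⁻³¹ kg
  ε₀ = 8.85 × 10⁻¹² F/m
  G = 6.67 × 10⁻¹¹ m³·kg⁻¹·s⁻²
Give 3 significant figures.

atomic unit of energy density: u_au = E_h/a₀³ = m_e⁴e¹⁰/((4πε₀)⁵ℏ⁸) = 3.01 × 10¹³ J/m³
Planck energy density: u_P = c⁷/(ℏG²) = 4.68 × 10¹¹³ J/m³
1.61 × 3.01 × 10¹³ / 4.68 × 10¹¹³ = 1.04 × 10⁻¹⁰⁰

1.04 × 10⁻¹⁰⁰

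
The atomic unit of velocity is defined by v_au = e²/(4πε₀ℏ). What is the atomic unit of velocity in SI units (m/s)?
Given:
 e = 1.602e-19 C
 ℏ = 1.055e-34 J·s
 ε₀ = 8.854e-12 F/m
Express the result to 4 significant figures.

2.186e6 m/s

v_au = e²/(4πε₀ℏ)
  = 2.566e-38 / 1.174e-44
  = 2.186e6 m/s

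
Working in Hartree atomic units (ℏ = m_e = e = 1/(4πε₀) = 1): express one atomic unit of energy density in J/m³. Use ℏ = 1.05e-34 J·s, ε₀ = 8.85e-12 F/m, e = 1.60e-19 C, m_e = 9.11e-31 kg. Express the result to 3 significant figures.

Dimensional analysis gives u_au = E_h/a₀³ = m_e⁴e¹⁰/((4πε₀)⁵ℏ⁸).
E_h = 4.38e-18 J
a₀ = 5.26e-11 m
E_h/a₀³ = 3.01e13 J/m³

3.01e13 J/m³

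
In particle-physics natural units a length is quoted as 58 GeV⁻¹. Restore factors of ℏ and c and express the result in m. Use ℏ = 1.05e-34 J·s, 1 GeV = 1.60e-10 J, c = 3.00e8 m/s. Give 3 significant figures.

A length is [E]⁻¹ in ℏ=c=1; restore one factor of ℏc.
1 GeV⁻¹ → ℏc × (1 GeV in J)⁻¹ = 1.97e-16 m.
Result: 58 × 1.97e-16 = 1.14e-14 m.

1.14e-14 m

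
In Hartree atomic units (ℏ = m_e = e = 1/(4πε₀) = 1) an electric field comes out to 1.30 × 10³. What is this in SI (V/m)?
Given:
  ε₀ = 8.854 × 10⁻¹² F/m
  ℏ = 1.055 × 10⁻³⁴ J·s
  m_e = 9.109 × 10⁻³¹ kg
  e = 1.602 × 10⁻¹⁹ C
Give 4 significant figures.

6.670 × 10¹⁴ V/m

One atomic unit of electric field: E_au = E_h/(e a₀) = m_e²e⁵/((4πε₀)³ℏ⁴) = 5.131 × 10¹¹ V/m.
1.30 × 10³ × 5.131 × 10¹¹ V/m = 6.670 × 10¹⁴ V/m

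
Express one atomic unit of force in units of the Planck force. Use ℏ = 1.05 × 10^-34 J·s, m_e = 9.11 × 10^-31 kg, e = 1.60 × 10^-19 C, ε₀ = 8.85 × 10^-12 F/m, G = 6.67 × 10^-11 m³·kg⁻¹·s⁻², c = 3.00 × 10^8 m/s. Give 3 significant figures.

atomic unit of force: F_au = E_h/a₀ = m_e²e⁶/((4πε₀)³ℏ⁴) = 8.33 × 10^-8 N
Planck force: F_P = c⁴/G = 1.21 × 10^44 N
ratio = 8.33 × 10^-8 / 1.21 × 10^44 = 6.86 × 10^-52

6.86 × 10^-52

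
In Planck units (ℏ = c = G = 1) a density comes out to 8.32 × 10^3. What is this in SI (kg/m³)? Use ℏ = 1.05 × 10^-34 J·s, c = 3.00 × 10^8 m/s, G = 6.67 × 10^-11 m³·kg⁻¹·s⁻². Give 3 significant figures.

One Planck density: ρ_P = c⁵/(ℏG²) = 5.20 × 10^96 kg/m³.
8.32 × 10^3 × 5.20 × 10^96 kg/m³ = 4.33 × 10^100 kg/m³

4.33 × 10^100 kg/m³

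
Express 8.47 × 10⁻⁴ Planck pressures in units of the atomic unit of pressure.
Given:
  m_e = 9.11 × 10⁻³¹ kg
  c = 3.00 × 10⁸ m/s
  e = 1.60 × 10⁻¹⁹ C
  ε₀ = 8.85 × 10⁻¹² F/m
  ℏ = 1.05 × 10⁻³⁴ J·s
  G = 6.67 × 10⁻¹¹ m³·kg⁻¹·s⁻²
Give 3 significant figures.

1.32 × 10⁹⁷

Planck pressure: p_P = c⁷/(ℏG²) = 4.68 × 10¹¹³ Pa
atomic unit of pressure: P_au = E_h/a₀³ = m_e⁴e¹⁰/((4πε₀)⁵ℏ⁸) = 3.01 × 10¹³ Pa
8.47 × 10⁻⁴ × 4.68 × 10¹¹³ / 3.01 × 10¹³ = 1.32 × 10⁹⁷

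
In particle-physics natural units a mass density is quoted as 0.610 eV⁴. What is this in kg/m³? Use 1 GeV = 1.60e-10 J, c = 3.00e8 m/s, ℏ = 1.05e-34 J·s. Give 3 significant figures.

Mass density is [E]/(c²[L]³) = [E]⁴/(ℏ³c⁵).
1 GeV⁴ → 1/(ℏ³c⁵) × (1 GeV in J)⁴ = 2.33e20 kg/m³.
Convert the energy scale: 0.610 eV⁴ = 6.10e-37 GeV⁴.
Result: 6.10e-37 × 2.33e20 = 1.42e-16 kg/m³.

1.42e-16 kg/m³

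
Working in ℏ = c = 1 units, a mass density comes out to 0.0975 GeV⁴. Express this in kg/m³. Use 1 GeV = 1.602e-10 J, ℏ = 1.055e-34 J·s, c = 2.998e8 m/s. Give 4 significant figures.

Mass density is [E]/(c²[L]³) = [E]⁴/(ℏ³c⁵).
1 GeV⁴ → 1/(ℏ³c⁵) × (1 GeV in J)⁴ = 2.316e20 kg/m³.
Result: 0.0975 × 2.316e20 = 2.258e19 kg/m³.

2.258e19 kg/m³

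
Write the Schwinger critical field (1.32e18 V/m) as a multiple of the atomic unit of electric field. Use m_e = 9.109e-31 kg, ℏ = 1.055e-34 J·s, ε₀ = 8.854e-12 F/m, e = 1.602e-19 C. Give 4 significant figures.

atomic unit of electric field: E_au = E_h/(e a₀) = m_e²e⁵/((4πε₀)³ℏ⁴) = 5.131e11 V/m.
1.32e18 / 5.131e11 = 2.573e6

2.573e6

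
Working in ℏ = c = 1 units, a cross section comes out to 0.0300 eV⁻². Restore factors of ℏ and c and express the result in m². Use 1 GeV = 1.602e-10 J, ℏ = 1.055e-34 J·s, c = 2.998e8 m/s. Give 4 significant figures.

1.169e-15 m²

Area is [L]² = [E]⁻²·(ℏc)²; restore (ℏc)².
1 GeV⁻² → (ℏc)² × (1 GeV in J)⁻² = 3.898e-32 m².
Convert the energy scale: 0.0300 eV⁻² = 3.00e16 GeV⁻².
Result: 3.00e16 × 3.898e-32 = 1.169e-15 m².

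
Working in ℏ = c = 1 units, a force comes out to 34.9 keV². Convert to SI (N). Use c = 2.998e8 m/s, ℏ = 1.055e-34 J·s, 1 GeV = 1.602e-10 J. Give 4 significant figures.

Force is [E]/[L] = [E]²/(ℏc); restore (ℏc)⁻¹.
1 GeV² → 1/(ℏc) × (1 GeV in J)² = 8.114e5 N.
Convert the energy scale: 34.9 keV² = 3.49e-11 GeV².
Result: 3.49e-11 × 8.114e5 = 2.832e-5 N.

2.832e-5 N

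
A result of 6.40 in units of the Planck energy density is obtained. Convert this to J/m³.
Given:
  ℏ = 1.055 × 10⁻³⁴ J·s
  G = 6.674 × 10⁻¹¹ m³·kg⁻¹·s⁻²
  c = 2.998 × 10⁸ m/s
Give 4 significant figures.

One Planck energy density: u_P = c⁷/(ℏG²) = 4.632 × 10¹¹³ J/m³.
6.40 × 4.632 × 10¹¹³ J/m³ = 2.965 × 10¹¹⁴ J/m³

2.965 × 10¹¹⁴ J/m³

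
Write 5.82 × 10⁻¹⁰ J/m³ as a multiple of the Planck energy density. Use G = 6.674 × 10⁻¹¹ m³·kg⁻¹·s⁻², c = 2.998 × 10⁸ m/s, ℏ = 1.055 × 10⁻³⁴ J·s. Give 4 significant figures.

Planck energy density: u_P = c⁷/(ℏG²) = 4.632 × 10¹¹³ J/m³.
5.82 × 10⁻¹⁰ / 4.632 × 10¹¹³ = 1.256 × 10⁻¹²³

1.256 × 10⁻¹²³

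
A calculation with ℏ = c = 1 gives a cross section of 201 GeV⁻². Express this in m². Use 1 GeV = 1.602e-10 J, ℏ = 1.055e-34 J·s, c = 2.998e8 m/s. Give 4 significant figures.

7.835e-30 m²

Area is [L]² = [E]⁻²·(ℏc)²; restore (ℏc)².
1 GeV⁻² → (ℏc)² × (1 GeV in J)⁻² = 3.898e-32 m².
Result: 201 × 3.898e-32 = 7.835e-30 m².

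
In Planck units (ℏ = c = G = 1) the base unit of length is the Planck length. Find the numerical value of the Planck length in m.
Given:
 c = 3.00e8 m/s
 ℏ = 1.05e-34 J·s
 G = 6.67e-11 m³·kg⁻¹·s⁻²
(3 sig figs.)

1.61e-35 m

ℓ_P = √(ℏG/c³)
  = √(2.59e-70)
  = 1.61e-35 m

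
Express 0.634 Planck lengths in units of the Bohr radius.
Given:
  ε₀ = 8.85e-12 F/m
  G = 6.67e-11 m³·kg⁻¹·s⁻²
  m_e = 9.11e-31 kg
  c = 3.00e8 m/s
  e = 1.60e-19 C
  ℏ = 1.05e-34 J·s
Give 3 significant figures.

1.94e-25

Planck length: ℓ_P = √(ℏG/c³) = 1.61e-35 m
Bohr radius: a₀ = 4πε₀ℏ²/(m_e e²) = 5.26e-11 m
0.634 × 1.61e-35 / 5.26e-11 = 1.94e-25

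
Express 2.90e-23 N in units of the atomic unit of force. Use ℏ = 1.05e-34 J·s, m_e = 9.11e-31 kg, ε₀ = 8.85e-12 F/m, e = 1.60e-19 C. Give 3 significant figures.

3.48e-16

atomic unit of force: F_au = E_h/a₀ = m_e²e⁶/((4πε₀)³ℏ⁴) = 8.33e-8 N.
2.90e-23 / 8.33e-8 = 3.48e-16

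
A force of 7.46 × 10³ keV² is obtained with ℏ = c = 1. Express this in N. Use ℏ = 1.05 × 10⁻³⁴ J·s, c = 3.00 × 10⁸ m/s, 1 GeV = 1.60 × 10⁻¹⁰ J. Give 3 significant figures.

6.06 × 10⁻³ N

Force is [E]/[L] = [E]²/(ℏc); restore (ℏc)⁻¹.
1 GeV² → 1/(ℏc) × (1 GeV in J)² = 8.13 × 10⁵ N.
Convert the energy scale: 7.46 × 10³ keV² = 7.46 × 10⁻⁹ GeV².
Result: 7.46 × 10⁻⁹ × 8.13 × 10⁵ = 6.06 × 10⁻³ N.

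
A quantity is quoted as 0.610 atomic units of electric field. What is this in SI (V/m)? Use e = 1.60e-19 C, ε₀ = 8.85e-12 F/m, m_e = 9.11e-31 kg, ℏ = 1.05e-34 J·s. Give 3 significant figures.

3.18e11 V/m

One atomic unit of electric field: E_au = E_h/(e a₀) = m_e²e⁵/((4πε₀)³ℏ⁴) = 5.20e11 V/m.
0.610 × 5.20e11 V/m = 3.18e11 V/m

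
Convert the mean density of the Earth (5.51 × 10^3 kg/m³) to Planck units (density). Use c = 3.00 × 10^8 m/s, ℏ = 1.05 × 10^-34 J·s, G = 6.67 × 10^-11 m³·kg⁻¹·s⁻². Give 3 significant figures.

Planck density: ρ_P = c⁵/(ℏG²) = 5.20 × 10^96 kg/m³.
5.51 × 10^3 / 5.20 × 10^96 = 1.06 × 10^-93

1.06 × 10^-93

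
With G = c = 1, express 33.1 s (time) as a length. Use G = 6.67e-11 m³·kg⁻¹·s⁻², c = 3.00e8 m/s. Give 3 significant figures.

9.93e9 m

Time → length via c.
33.1 s × (c) = 9.93e9 m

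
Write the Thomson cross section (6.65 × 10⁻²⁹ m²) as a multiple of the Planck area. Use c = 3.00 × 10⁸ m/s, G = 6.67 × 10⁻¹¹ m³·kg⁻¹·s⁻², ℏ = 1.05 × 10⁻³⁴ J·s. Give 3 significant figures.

2.56 × 10⁴¹

Planck area: A_P = ℏG/c³ = 2.59 × 10⁻⁷⁰ m².
6.65 × 10⁻²⁹ / 2.59 × 10⁻⁷⁰ = 2.56 × 10⁴¹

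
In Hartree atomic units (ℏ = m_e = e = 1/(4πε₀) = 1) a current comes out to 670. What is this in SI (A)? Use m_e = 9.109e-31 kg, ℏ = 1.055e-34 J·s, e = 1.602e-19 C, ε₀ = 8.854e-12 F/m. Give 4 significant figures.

4.430 A

One atomic unit of electric current: I_au = e E_h/ℏ = m_e e⁵/((4πε₀)²ℏ³) = 6.612e-3 A.
670 × 6.612e-3 A = 4.430 A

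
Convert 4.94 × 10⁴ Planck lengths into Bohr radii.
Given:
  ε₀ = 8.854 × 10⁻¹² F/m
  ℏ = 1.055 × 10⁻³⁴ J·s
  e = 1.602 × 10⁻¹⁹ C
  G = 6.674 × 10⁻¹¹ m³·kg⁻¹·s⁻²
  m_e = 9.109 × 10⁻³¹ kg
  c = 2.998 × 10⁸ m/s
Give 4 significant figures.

1.507 × 10⁻²⁰

Planck length: ℓ_P = √(ℏG/c³) = 1.616 × 10⁻³⁵ m
Bohr radius: a₀ = 4πε₀ℏ²/(m_e e²) = 5.297 × 10⁻¹¹ m
4.94 × 10⁴ × 1.616 × 10⁻³⁵ / 5.297 × 10⁻¹¹ = 1.507 × 10⁻²⁰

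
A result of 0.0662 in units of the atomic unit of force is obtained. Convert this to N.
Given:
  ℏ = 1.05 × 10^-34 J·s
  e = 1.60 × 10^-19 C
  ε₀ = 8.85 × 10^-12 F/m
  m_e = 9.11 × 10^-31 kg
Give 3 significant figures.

5.51 × 10^-9 N

One atomic unit of force: F_au = E_h/a₀ = m_e²e⁶/((4πε₀)³ℏ⁴) = 8.33 × 10^-8 N.
0.0662 × 8.33 × 10^-8 N = 5.51 × 10^-9 N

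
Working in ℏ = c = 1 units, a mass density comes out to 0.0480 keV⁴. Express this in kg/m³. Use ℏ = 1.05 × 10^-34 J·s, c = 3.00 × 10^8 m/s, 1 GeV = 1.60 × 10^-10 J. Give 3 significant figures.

Mass density is [E]/(c²[L]³) = [E]⁴/(ℏ³c⁵).
1 GeV⁴ → 1/(ℏ³c⁵) × (1 GeV in J)⁴ = 2.33 × 10^20 kg/m³.
Convert the energy scale: 0.0480 keV⁴ = 4.80 × 10^-26 GeV⁴.
Result: 4.80 × 10^-26 × 2.33 × 10^20 = 1.12 × 10^-5 kg/m³.

1.12 × 10^-5 kg/m³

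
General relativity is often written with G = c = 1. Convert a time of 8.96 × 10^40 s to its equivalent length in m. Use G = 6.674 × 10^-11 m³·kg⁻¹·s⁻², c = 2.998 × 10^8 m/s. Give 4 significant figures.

2.686 × 10^49 m

Time → length via c.
8.96 × 10^40 s × (c) = 2.686 × 10^49 m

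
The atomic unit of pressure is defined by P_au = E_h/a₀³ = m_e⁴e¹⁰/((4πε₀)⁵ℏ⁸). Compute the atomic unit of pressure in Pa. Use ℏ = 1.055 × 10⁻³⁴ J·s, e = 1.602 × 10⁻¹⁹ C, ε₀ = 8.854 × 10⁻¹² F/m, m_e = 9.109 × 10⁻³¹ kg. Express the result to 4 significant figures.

P_au = E_h/a₀³ = m_e⁴e¹⁰/((4πε₀)⁵ℏ⁸)
E_h = 4.354 × 10⁻¹⁸ J
a₀ = 5.297 × 10⁻¹¹ m
E_h/a₀³ = 2.929 × 10¹³ Pa

2.929 × 10¹³ Pa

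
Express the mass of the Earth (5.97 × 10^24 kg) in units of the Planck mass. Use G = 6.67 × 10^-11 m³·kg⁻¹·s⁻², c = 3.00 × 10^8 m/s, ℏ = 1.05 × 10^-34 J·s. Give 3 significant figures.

Planck mass: m_P = √(ℏc/G) = 2.17 × 10^-8 kg.
5.97 × 10^24 / 2.17 × 10^-8 = 2.75 × 10^32

2.75 × 10^32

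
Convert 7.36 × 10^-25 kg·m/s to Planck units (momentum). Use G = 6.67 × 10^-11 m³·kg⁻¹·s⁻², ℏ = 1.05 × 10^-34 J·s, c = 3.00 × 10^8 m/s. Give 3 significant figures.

Planck momentum: p_P = √(ℏc³/G) = 6.52 kg·m/s.
7.36 × 10^-25 / 6.52 = 1.13 × 10^-25

1.13 × 10^-25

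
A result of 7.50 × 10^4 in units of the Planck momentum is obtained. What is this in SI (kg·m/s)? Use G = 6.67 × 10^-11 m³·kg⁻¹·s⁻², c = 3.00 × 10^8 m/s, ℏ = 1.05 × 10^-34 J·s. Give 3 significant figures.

4.89 × 10^5 kg·m/s

One Planck momentum: p_P = √(ℏc³/G) = 6.52 kg·m/s.
7.50 × 10^4 × 6.52 kg·m/s = 4.89 × 10^5 kg·m/s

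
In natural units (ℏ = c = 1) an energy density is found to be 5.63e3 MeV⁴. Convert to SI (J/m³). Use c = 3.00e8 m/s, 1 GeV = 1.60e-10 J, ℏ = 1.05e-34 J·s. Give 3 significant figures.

[E]/[L]³ = [E]⁴/(ℏc)³; restore (ℏc)⁻³.
1 GeV⁴ → 1/(ℏc)³ × (1 GeV in J)⁴ = 2.10e37 J/m³.
Convert the energy scale: 5.63e3 MeV⁴ = 5.63e-9 GeV⁴.
Result: 5.63e-9 × 2.10e37 = 1.18e29 J/m³.

1.18e29 J/m³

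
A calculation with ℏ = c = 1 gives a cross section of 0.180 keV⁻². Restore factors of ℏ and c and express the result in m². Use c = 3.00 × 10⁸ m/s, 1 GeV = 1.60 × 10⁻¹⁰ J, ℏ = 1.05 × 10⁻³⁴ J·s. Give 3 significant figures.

Area is [L]² = [E]⁻²·(ℏc)²; restore (ℏc)².
1 GeV⁻² → (ℏc)² × (1 GeV in J)⁻² = 3.88 × 10⁻³² m².
Convert the energy scale: 0.180 keV⁻² = 1.80 × 10¹¹ GeV⁻².
Result: 1.80 × 10¹¹ × 3.88 × 10⁻³² = 6.98 × 10⁻²¹ m².

6.98 × 10⁻²¹ m²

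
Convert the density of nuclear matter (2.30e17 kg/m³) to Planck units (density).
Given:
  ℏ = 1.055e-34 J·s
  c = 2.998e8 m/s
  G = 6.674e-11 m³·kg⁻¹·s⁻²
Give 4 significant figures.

4.463e-80

Planck density: ρ_P = c⁵/(ℏG²) = 5.154e96 kg/m³.
2.30e17 / 5.154e96 = 4.463e-80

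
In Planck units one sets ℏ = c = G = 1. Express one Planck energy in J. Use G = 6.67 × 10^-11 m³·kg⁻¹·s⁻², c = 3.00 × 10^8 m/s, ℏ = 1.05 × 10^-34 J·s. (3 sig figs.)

E_P = √(ℏc⁵/G)
  = √(3.83 × 10^18)
  = 1.96 × 10^9 J

1.96 × 10^9 J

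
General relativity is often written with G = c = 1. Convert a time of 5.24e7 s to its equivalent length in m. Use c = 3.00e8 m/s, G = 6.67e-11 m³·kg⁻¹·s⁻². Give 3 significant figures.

Time → length via c.
5.24e7 s × (c) = 1.57e16 m

1.57e16 m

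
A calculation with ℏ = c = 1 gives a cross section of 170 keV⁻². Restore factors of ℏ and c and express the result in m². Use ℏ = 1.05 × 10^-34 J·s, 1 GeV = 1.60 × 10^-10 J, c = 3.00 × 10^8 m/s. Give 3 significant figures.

Area is [L]² = [E]⁻²·(ℏc)²; restore (ℏc)².
1 GeV⁻² → (ℏc)² × (1 GeV in J)⁻² = 3.88 × 10^-32 m².
Convert the energy scale: 170 keV⁻² = 1.70 × 10^14 GeV⁻².
Result: 1.70 × 10^14 × 3.88 × 10^-32 = 6.59 × 10^-18 m².

6.59 × 10^-18 m²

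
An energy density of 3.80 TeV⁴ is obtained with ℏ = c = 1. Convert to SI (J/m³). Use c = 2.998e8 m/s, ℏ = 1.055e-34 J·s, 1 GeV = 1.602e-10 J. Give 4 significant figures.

[E]/[L]³ = [E]⁴/(ℏc)³; restore (ℏc)⁻³.
1 GeV⁴ → 1/(ℏc)³ × (1 GeV in J)⁴ = 2.082e37 J/m³.
Convert the energy scale: 3.80 TeV⁴ = 3.80e12 GeV⁴.
Result: 3.80e12 × 2.082e37 = 7.910e49 J/m³.

7.910e49 J/m³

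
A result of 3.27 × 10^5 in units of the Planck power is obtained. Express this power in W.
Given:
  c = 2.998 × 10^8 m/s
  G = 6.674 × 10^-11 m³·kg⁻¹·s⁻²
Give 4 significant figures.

1.187 × 10^58 W

One Planck power: P_P = c⁵/G = 3.629 × 10^52 W.
3.27 × 10^5 × 3.629 × 10^52 W = 1.187 × 10^58 W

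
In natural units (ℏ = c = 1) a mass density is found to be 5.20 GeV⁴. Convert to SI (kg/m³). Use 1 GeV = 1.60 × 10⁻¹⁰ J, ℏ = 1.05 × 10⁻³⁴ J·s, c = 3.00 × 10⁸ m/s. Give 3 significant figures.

1.21 × 10²¹ kg/m³

Mass density is [E]/(c²[L]³) = [E]⁴/(ℏ³c⁵).
1 GeV⁴ → 1/(ℏ³c⁵) × (1 GeV in J)⁴ = 2.33 × 10²⁰ kg/m³.
Result: 5.20 × 2.33 × 10²⁰ = 1.21 × 10²¹ kg/m³.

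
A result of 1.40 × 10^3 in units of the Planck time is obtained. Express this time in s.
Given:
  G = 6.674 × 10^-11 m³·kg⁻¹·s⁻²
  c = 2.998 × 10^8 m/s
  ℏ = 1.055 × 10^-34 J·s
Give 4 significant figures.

One Planck time: t_P = √(ℏG/c⁵) = 5.392 × 10^-44 s.
1.40 × 10^3 × 5.392 × 10^-44 s = 7.549 × 10^-41 s

7.549 × 10^-41 s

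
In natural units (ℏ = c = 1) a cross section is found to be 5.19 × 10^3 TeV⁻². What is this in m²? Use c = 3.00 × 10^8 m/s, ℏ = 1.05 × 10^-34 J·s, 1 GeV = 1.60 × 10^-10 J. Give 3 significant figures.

Area is [L]² = [E]⁻²·(ℏc)²; restore (ℏc)².
1 GeV⁻² → (ℏc)² × (1 GeV in J)⁻² = 3.88 × 10^-32 m².
Convert the energy scale: 5.19 × 10^3 TeV⁻² = 5.19 × 10^-3 GeV⁻².
Result: 5.19 × 10^-3 × 3.88 × 10^-32 = 2.01 × 10^-34 m².

2.01 × 10^-34 m²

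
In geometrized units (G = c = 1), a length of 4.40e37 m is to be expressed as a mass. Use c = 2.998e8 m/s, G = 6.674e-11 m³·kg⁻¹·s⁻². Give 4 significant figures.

5.926e64 kg

Length → mass via c²/G.
4.40e37 m × (c²/G) = 5.926e64 kg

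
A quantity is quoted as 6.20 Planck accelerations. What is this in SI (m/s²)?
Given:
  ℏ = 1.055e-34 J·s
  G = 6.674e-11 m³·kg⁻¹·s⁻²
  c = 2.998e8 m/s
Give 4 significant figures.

3.447e52 m/s²

One Planck acceleration: a_P = √(c⁷/(ℏG)) = 5.560e51 m/s².
6.20 × 5.560e51 m/s² = 3.447e52 m/s²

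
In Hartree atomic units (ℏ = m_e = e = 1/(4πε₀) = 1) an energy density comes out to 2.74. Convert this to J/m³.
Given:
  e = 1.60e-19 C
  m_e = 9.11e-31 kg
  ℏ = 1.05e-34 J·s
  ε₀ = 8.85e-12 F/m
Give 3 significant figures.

8.26e13 J/m³

One atomic unit of energy density: u_au = E_h/a₀³ = m_e⁴e¹⁰/((4πε₀)⁵ℏ⁸) = 3.01e13 J/m³.
2.74 × 3.01e13 J/m³ = 8.26e13 J/m³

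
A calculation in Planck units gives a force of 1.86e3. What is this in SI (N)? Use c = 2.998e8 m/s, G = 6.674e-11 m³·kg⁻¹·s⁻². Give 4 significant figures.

One Planck force: F_P = c⁴/G = 1.210e44 N.
1.86e3 × 1.210e44 N = 2.251e47 N

2.251e47 N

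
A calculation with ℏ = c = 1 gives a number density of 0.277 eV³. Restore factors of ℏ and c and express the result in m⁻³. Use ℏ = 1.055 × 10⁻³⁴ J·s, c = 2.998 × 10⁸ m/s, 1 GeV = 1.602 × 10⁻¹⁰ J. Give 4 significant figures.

3.599 × 10¹⁹ m⁻³

Number density is [L]⁻³ = [E]³/(ℏc)³.
1 GeV³ → 1/(ℏc)³ × (1 GeV in J)³ = 1.299 × 10⁴⁷ m⁻³.
Convert the energy scale: 0.277 eV³ = 2.77 × 10⁻²⁸ GeV³.
Result: 2.77 × 10⁻²⁸ × 1.299 × 10⁴⁷ = 3.599 × 10¹⁹ m⁻³.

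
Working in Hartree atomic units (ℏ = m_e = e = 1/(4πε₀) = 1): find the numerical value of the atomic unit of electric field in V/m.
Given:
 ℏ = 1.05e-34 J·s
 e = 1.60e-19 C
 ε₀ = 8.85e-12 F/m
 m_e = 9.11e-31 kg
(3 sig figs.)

5.20e11 V/m

From ℏ = m_e = e = 1/(4πε₀) = 1 the electric field scale is E_au = E_h/(e a₀) = m_e²e⁵/((4πε₀)³ℏ⁴).
E_h = 4.38e-18 J
a₀ = 5.26e-11 m
E_h/(e·a₀) = 5.20e11 V/m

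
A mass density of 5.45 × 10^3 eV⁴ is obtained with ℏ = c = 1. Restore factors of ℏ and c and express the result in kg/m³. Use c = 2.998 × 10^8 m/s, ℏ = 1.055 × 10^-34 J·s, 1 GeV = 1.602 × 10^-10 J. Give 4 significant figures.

Mass density is [E]/(c²[L]³) = [E]⁴/(ℏ³c⁵).
1 GeV⁴ → 1/(ℏ³c⁵) × (1 GeV in J)⁴ = 2.316 × 10^20 kg/m³.
Convert the energy scale: 5.45 × 10^3 eV⁴ = 5.45 × 10^-33 GeV⁴.
Result: 5.45 × 10^-33 × 2.316 × 10^20 = 1.262 × 10^-12 kg/m³.

1.262 × 10^-12 kg/m³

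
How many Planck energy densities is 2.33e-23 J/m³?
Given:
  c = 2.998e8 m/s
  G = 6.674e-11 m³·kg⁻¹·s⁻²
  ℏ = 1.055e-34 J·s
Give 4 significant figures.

5.030e-137

Planck energy density: u_P = c⁷/(ℏG²) = 4.632e113 J/m³.
2.33e-23 / 4.632e113 = 5.030e-137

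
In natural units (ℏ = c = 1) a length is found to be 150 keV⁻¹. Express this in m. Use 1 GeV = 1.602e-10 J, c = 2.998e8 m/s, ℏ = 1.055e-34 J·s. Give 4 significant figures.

A length is [E]⁻¹ in ℏ=c=1; restore one factor of ℏc.
1 GeV⁻¹ → ℏc × (1 GeV in J)⁻¹ = 1.974e-16 m.
Convert the energy scale: 150 keV⁻¹ = 1.50e8 GeV⁻¹.
Result: 1.50e8 × 1.974e-16 = 2.962e-8 m.

2.962e-8 m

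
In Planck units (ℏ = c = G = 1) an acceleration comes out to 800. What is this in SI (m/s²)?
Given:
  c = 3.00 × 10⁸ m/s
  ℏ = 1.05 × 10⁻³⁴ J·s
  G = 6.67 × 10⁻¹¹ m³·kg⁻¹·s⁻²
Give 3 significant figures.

One Planck acceleration: a_P = √(c⁷/(ℏG)) = 5.59 × 10⁵¹ m/s².
800 × 5.59 × 10⁵¹ m/s² = 4.47 × 10⁵⁴ m/s²

4.47 × 10⁵⁴ m/s²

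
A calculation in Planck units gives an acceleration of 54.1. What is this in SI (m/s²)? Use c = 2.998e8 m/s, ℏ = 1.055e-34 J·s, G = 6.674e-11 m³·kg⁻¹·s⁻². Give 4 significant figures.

One Planck acceleration: a_P = √(c⁷/(ℏG)) = 5.560e51 m/s².
54.1 × 5.560e51 m/s² = 3.008e53 m/s²

3.008e53 m/s²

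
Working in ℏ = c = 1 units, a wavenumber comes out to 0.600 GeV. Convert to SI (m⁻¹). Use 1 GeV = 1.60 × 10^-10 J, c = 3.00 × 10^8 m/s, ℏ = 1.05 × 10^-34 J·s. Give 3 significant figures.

3.05 × 10^15 m⁻¹

Inverse length is [E]/(ℏc).
1 GeV → 1/(ℏc) × (1 GeV in J) = 5.08 × 10^15 m⁻¹.
Result: 0.600 × 5.08 × 10^15 = 3.05 × 10^15 m⁻¹.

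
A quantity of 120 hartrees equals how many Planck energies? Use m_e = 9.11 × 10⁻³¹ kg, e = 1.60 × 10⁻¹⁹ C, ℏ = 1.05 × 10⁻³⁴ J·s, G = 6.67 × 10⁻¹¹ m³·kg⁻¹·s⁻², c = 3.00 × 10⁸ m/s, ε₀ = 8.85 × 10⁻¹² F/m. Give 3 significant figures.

2.69 × 10⁻²⁵

hartree: E_h = m_e e⁴/(4πε₀ℏ)² = 4.38 × 10⁻¹⁸ J
Planck energy: E_P = √(ℏc⁵/G) = 1.96 × 10⁹ J
120 × 4.38 × 10⁻¹⁸ / 1.96 × 10⁹ = 2.69 × 10⁻²⁵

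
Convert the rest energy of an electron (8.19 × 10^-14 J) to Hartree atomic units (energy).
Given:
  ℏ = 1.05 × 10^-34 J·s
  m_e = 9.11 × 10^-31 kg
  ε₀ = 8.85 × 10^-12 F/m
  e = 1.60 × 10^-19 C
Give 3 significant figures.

1.87 × 10^4

hartree: E_h = m_e e⁴/(4πε₀ℏ)² = 4.38 × 10^-18 J.
8.19 × 10^-14 / 4.38 × 10^-18 = 1.87 × 10^4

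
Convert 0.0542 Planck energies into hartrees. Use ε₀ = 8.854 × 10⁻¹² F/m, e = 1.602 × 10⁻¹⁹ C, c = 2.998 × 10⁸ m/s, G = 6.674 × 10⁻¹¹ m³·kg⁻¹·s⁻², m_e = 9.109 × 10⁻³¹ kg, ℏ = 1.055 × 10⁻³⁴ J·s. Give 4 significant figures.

2.436 × 10²⁵

Planck energy: E_P = √(ℏc⁵/G) = 1.957 × 10⁹ J
hartree: E_h = m_e e⁴/(4πε₀ℏ)² = 4.354 × 10⁻¹⁸ J
0.0542 × 1.957 × 10⁹ / 4.354 × 10⁻¹⁸ = 2.436 × 10²⁵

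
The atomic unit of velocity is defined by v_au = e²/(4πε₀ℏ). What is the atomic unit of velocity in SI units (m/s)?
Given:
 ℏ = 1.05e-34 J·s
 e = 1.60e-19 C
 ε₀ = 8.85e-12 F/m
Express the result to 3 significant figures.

2.19e6 m/s

v_au = e²/(4πε₀ℏ)
  = 2.56e-38 / 1.17e-44
  = 2.19e6 m/s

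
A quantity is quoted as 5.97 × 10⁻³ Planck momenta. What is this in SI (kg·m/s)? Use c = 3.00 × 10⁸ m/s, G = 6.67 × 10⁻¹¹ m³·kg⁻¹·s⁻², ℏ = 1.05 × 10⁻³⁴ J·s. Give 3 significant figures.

0.0389 kg·m/s

One Planck momentum: p_P = √(ℏc³/G) = 6.52 kg·m/s.
5.97 × 10⁻³ × 6.52 kg·m/s = 0.0389 kg·m/s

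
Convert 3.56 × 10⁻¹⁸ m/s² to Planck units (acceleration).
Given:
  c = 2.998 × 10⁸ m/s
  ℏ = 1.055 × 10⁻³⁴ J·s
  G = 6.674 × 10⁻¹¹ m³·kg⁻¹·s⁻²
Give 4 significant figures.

6.403 × 10⁻⁷⁰

Planck acceleration: a_P = √(c⁷/(ℏG)) = 5.560 × 10⁵¹ m/s².
3.56 × 10⁻¹⁸ / 5.560 × 10⁵¹ = 6.403 × 10⁻⁷⁰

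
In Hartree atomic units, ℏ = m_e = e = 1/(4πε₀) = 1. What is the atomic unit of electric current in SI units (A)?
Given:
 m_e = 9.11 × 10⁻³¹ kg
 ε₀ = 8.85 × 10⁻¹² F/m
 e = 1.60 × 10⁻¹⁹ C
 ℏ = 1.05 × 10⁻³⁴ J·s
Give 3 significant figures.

The unique combination of the constants set to 1 with dimensions of current is I_au = e E_h/ℏ = m_e e⁵/((4πε₀)²ℏ³).
E_h = 4.38 × 10⁻¹⁸ J
e·E_h/ℏ = 6.67 × 10⁻³ A

6.67 × 10⁻³ A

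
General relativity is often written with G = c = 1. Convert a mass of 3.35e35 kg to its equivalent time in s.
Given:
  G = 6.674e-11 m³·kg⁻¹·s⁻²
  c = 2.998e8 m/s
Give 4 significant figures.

0.8297 s

Mass → time via G/c³.
3.35e35 kg × (G/c³) = 0.8297 s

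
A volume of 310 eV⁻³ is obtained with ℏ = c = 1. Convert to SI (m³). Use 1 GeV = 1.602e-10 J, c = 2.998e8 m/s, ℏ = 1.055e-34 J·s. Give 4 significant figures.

Volume is [L]³ = [E]⁻³·(ℏc)³.
1 GeV⁻³ → (ℏc)³ × (1 GeV in J)⁻³ = 7.696e-48 m³.
Convert the energy scale: 310 eV⁻³ = 3.10e29 GeV⁻³.
Result: 3.10e29 × 7.696e-48 = 2.386e-18 m³.

2.386e-18 m³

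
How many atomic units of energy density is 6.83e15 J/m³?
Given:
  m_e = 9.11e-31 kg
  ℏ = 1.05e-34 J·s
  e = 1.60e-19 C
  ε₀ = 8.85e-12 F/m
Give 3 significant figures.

atomic unit of energy density: u_au = E_h/a₀³ = m_e⁴e¹⁰/((4πε₀)⁵ℏ⁸) = 3.01e13 J/m³.
6.83e15 / 3.01e13 = 227

227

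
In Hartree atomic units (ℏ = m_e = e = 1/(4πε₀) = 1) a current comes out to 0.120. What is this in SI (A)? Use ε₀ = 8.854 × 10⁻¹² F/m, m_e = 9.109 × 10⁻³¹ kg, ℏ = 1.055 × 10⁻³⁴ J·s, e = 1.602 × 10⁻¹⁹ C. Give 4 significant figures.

7.934 × 10⁻⁴ A

One atomic unit of electric current: I_au = e E_h/ℏ = m_e e⁵/((4πε₀)²ℏ³) = 6.612 × 10⁻³ A.
0.120 × 6.612 × 10⁻³ A = 7.934 × 10⁻⁴ A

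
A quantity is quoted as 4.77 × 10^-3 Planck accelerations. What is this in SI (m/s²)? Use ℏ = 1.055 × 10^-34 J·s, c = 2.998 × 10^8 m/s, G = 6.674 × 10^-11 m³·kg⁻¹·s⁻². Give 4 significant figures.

2.652 × 10^49 m/s²

One Planck acceleration: a_P = √(c⁷/(ℏG)) = 5.560 × 10^51 m/s².
4.77 × 10^-3 × 5.560 × 10^51 m/s² = 2.652 × 10^49 m/s²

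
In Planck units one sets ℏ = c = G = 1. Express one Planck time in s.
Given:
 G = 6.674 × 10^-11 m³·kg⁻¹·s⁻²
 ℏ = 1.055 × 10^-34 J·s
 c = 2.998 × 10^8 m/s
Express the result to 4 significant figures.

5.392 × 10^-44 s

t_P = √(ℏG/c⁵)
  = √(2.907 × 10^-87)
  = 5.392 × 10^-44 s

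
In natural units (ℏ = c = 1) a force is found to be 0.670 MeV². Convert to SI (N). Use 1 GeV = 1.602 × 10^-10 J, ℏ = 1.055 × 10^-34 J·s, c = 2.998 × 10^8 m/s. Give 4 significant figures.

0.5436 N

Force is [E]/[L] = [E]²/(ℏc); restore (ℏc)⁻¹.
1 GeV² → 1/(ℏc) × (1 GeV in J)² = 8.114 × 10^5 N.
Convert the energy scale: 0.670 MeV² = 6.70 × 10^-7 GeV².
Result: 6.70 × 10^-7 × 8.114 × 10^5 = 0.5436 N.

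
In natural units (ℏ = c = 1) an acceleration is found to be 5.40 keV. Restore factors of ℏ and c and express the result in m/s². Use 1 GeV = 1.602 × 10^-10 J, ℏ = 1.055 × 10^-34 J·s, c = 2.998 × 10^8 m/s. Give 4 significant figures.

Acceleration is [L]/[T]² = c·[E]/ℏ.
1 GeV → c/ℏ × (1 GeV in J) = 4.552 × 10^32 m/s².
Convert the energy scale: 5.40 keV = 5.40 × 10^-6 GeV.
Result: 5.40 × 10^-6 × 4.552 × 10^32 = 2.458 × 10^27 m/s².

2.458 × 10^27 m/s²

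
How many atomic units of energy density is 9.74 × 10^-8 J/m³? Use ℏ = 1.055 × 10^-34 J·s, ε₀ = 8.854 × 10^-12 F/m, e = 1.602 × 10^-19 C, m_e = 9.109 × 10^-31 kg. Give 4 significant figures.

atomic unit of energy density: u_au = E_h/a₀³ = m_e⁴e¹⁰/((4πε₀)⁵ℏ⁸) = 2.929 × 10^13 J/m³.
9.74 × 10^-8 / 2.929 × 10^13 = 3.325 × 10^-21

3.325 × 10^-21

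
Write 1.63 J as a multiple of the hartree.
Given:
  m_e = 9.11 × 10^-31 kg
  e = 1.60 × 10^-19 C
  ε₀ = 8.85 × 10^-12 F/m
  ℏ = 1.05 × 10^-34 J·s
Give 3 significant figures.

3.72 × 10^17

hartree: E_h = m_e e⁴/(4πε₀ℏ)² = 4.38 × 10^-18 J.
1.63 / 4.38 × 10^-18 = 3.72 × 10^17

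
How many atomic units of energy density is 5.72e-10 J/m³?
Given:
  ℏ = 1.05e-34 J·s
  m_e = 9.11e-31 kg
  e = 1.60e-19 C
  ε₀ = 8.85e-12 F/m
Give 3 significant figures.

1.90e-23

atomic unit of energy density: u_au = E_h/a₀³ = m_e⁴e¹⁰/((4πε₀)⁵ℏ⁸) = 3.01e13 J/m³.
5.72e-10 / 3.01e13 = 1.90e-23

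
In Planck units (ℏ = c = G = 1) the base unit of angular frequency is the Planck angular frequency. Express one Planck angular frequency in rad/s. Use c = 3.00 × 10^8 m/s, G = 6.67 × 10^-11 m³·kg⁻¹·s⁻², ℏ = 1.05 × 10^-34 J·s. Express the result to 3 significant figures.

ω_P = √(c⁵/(ℏG))
  = √(3.47 × 10^86)
  = 1.86 × 10^43 rad/s

1.86 × 10^43 rad/s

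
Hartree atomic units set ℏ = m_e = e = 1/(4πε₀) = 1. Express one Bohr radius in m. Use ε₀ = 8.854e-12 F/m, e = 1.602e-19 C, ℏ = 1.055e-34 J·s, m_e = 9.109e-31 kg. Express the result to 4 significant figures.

5.297e-11 m

The unique combination of the constants set to 1 with dimensions of length is a₀ = 4πε₀ℏ²/(m_e e²).
  = 1.238e-78 / 2.338e-68
  = 5.297e-11 m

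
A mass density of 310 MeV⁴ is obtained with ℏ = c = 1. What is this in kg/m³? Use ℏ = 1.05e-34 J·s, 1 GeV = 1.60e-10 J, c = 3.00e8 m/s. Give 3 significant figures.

7.22e10 kg/m³

Mass density is [E]/(c²[L]³) = [E]⁴/(ℏ³c⁵).
1 GeV⁴ → 1/(ℏ³c⁵) × (1 GeV in J)⁴ = 2.33e20 kg/m³.
Convert the energy scale: 310 MeV⁴ = 3.10e-10 GeV⁴.
Result: 3.10e-10 × 2.33e20 = 7.22e10 kg/m³.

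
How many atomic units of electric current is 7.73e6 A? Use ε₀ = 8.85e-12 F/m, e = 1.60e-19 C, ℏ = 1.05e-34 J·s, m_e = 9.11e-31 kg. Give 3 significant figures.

1.16e9

atomic unit of electric current: I_au = e E_h/ℏ = m_e e⁵/((4πε₀)²ℏ³) = 6.67e-3 A.
7.73e6 / 6.67e-3 = 1.16e9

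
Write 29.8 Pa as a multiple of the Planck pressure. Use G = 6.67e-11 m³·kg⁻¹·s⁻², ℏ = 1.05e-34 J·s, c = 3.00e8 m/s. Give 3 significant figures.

6.37e-113

Planck pressure: p_P = c⁷/(ℏG²) = 4.68e113 Pa.
29.8 / 4.68e113 = 6.37e-113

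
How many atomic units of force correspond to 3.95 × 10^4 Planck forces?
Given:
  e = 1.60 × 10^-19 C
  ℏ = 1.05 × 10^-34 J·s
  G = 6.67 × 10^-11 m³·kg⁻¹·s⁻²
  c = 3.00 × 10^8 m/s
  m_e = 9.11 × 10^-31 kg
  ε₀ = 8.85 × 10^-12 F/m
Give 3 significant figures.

5.76 × 10^55

Planck force: F_P = c⁴/G = 1.21 × 10^44 N
atomic unit of force: F_au = E_h/a₀ = m_e²e⁶/((4πε₀)³ℏ⁴) = 8.33 × 10^-8 N
3.95 × 10^4 × 1.21 × 10^44 / 8.33 × 10^-8 = 5.76 × 10^55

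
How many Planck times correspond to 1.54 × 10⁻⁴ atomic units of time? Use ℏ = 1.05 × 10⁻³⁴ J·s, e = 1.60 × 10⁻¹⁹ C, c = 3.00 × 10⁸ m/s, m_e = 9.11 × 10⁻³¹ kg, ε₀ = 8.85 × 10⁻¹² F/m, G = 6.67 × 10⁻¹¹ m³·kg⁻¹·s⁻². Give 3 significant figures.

atomic unit of time: τ_au = (4πε₀)²ℏ³/(m_e e⁴) = 2.40 × 10⁻¹⁷ s
Planck time: t_P = √(ℏG/c⁵) = 5.37 × 10⁻⁴⁴ s
1.54 × 10⁻⁴ × 2.40 × 10⁻¹⁷ / 5.37 × 10⁻⁴⁴ = 6.88 × 10²²

6.88 × 10²²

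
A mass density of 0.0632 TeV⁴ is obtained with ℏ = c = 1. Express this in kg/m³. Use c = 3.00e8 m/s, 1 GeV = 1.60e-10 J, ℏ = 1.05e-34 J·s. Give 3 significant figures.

Mass density is [E]/(c²[L]³) = [E]⁴/(ℏ³c⁵).
1 GeV⁴ → 1/(ℏ³c⁵) × (1 GeV in J)⁴ = 2.33e20 kg/m³.
Convert the energy scale: 0.0632 TeV⁴ = 6.32e10 GeV⁴.
Result: 6.32e10 × 2.33e20 = 1.47e31 kg/m³.

1.47e31 kg/m³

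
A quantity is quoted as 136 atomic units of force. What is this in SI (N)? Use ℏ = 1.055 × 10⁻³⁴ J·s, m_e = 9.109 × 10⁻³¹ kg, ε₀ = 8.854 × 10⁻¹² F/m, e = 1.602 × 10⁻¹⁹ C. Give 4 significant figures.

One atomic unit of force: F_au = E_h/a₀ = m_e²e⁶/((4πε₀)³ℏ⁴) = 8.220 × 10⁻⁸ N.
136 × 8.220 × 10⁻⁸ N = 1.118 × 10⁻⁵ N

1.118 × 10⁻⁵ N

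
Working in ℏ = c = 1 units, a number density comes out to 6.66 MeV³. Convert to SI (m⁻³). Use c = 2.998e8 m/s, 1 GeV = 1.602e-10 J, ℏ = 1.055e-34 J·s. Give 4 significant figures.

8.654e38 m⁻³

Number density is [L]⁻³ = [E]³/(ℏc)³.
1 GeV³ → 1/(ℏc)³ × (1 GeV in J)³ = 1.299e47 m⁻³.
Convert the energy scale: 6.66 MeV³ = 6.66e-9 GeV³.
Result: 6.66e-9 × 1.299e47 = 8.654e38 m⁻³.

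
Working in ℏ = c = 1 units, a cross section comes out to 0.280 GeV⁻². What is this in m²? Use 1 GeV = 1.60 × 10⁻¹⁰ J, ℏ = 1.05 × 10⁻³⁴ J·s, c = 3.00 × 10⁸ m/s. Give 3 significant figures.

Area is [L]² = [E]⁻²·(ℏc)²; restore (ℏc)².
1 GeV⁻² → (ℏc)² × (1 GeV in J)⁻² = 3.88 × 10⁻³² m².
Result: 0.280 × 3.88 × 10⁻³² = 1.09 × 10⁻³² m².

1.09 × 10⁻³² m²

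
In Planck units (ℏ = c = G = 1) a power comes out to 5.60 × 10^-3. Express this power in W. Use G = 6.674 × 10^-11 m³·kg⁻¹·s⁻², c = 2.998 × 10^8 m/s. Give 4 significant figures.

2.032 × 10^50 W

One Planck power: P_P = c⁵/G = 3.629 × 10^52 W.
5.60 × 10^-3 × 3.629 × 10^52 W = 2.032 × 10^50 W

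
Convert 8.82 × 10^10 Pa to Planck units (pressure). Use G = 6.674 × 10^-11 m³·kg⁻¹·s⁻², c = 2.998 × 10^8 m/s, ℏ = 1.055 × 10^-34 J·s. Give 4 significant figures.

1.904 × 10^-103

Planck pressure: p_P = c⁷/(ℏG²) = 4.632 × 10^113 Pa.
8.82 × 10^10 / 4.632 × 10^113 = 1.904 × 10^-103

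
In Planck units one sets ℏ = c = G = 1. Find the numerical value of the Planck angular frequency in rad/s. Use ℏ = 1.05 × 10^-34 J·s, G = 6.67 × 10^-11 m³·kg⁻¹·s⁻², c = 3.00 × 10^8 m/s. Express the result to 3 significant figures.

ω_P = √(c⁵/(ℏG))
  = √(3.47 × 10^86)
  = 1.86 × 10^43 rad/s

1.86 × 10^43 rad/s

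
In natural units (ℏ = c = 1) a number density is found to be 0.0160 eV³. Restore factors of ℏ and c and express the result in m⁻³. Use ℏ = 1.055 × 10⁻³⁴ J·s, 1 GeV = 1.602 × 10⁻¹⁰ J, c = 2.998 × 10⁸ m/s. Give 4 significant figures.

2.079 × 10¹⁸ m⁻³

Number density is [L]⁻³ = [E]³/(ℏc)³.
1 GeV³ → 1/(ℏc)³ × (1 GeV in J)³ = 1.299 × 10⁴⁷ m⁻³.
Convert the energy scale: 0.0160 eV³ = 1.60 × 10⁻²⁹ GeV³.
Result: 1.60 × 10⁻²⁹ × 1.299 × 10⁴⁷ = 2.079 × 10¹⁸ m⁻³.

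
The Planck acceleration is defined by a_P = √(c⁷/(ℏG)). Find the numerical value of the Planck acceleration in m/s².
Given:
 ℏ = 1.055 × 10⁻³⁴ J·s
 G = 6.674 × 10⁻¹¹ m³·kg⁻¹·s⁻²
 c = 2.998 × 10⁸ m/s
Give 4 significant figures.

5.560 × 10⁵¹ m/s²

a_P = √(c⁷/(ℏG))
  = √(3.092 × 10¹⁰³)
  = 5.560 × 10⁵¹ m/s²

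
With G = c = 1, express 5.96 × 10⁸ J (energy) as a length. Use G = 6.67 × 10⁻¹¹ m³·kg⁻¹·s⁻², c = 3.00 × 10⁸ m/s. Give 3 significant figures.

4.91 × 10⁻³⁶ m

Energy → length via G/c⁴.
5.96 × 10⁸ J × (G/c⁴) = 4.91 × 10⁻³⁶ m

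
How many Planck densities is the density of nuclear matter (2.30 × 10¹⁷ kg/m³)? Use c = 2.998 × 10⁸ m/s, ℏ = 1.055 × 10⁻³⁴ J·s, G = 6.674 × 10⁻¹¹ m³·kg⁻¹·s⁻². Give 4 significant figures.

4.463 × 10⁻⁸⁰

Planck density: ρ_P = c⁵/(ℏG²) = 5.154 × 10⁹⁶ kg/m³.
2.30 × 10¹⁷ / 5.154 × 10⁹⁶ = 4.463 × 10⁻⁸⁰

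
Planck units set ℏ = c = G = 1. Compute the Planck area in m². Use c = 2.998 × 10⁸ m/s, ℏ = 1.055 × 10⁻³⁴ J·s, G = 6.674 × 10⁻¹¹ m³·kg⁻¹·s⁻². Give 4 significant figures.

From ℏ = c = G = 1 the area scale is A_P = ℏG/c³.
  = 7.041 × 10⁻⁴⁵ / 2.695 × 10²⁵
  = 2.613 × 10⁻⁷⁰ m²

2.613 × 10⁻⁷⁰ m²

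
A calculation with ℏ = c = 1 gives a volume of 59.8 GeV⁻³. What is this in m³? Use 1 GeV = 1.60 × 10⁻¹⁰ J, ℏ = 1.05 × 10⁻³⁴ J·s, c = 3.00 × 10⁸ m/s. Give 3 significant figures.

4.56 × 10⁻⁴⁶ m³

Volume is [L]³ = [E]⁻³·(ℏc)³.
1 GeV⁻³ → (ℏc)³ × (1 GeV in J)⁻³ = 7.63 × 10⁻⁴⁸ m³.
Result: 59.8 × 7.63 × 10⁻⁴⁸ = 4.56 × 10⁻⁴⁶ m³.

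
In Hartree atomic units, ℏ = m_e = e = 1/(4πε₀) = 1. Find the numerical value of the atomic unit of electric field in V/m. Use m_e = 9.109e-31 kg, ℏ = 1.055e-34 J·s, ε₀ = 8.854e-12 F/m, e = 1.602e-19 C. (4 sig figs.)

The unique combination of the constants set to 1 with dimensions of electric field is E_au = E_h/(e a₀) = m_e²e⁵/((4πε₀)³ℏ⁴).
E_h = 4.354e-18 J
a₀ = 5.297e-11 m
E_h/(e·a₀) = 5.131e11 V/m

5.131e11 V/m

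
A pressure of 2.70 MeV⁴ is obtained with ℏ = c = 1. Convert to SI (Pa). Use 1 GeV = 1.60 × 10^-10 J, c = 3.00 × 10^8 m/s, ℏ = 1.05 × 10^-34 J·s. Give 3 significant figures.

5.66 × 10^25 Pa

Pressure is [E]/[L]³ = [E]⁴/(ℏc)³.
1 GeV⁴ → 1/(ℏc)³ × (1 GeV in J)⁴ = 2.10 × 10^37 Pa.
Convert the energy scale: 2.70 MeV⁴ = 2.70 × 10^-12 GeV⁴.
Result: 2.70 × 10^-12 × 2.10 × 10^37 = 5.66 × 10^25 Pa.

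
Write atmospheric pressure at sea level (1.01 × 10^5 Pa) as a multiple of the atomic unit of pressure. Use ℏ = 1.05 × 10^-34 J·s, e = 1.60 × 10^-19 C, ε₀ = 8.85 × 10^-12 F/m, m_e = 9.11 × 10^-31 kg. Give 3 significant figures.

atomic unit of pressure: P_au = E_h/a₀³ = m_e⁴e¹⁰/((4πε₀)⁵ℏ⁸) = 3.01 × 10^13 Pa.
1.01 × 10^5 / 3.01 × 10^13 = 3.35 × 10^-9

3.35 × 10^-9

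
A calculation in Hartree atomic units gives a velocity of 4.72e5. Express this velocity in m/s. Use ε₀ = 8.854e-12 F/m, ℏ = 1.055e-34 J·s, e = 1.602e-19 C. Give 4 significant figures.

One atomic unit of velocity: v_au = e²/(4πε₀ℏ) = 2.186e6 m/s.
4.72e5 × 2.186e6 m/s = 1.032e12 m/s

1.032e12 m/s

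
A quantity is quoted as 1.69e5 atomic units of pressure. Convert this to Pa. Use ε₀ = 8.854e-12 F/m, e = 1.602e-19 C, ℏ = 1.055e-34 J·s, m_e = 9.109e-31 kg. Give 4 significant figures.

4.950e18 Pa

One atomic unit of pressure: P_au = E_h/a₀³ = m_e⁴e¹⁰/((4πε₀)⁵ℏ⁸) = 2.929e13 Pa.
1.69e5 × 2.929e13 Pa = 4.950e18 Pa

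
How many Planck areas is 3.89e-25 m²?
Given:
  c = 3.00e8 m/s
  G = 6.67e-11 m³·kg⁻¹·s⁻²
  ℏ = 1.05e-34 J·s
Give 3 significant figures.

Planck area: A_P = ℏG/c³ = 2.59e-70 m².
3.89e-25 / 2.59e-70 = 1.50e45

1.50e45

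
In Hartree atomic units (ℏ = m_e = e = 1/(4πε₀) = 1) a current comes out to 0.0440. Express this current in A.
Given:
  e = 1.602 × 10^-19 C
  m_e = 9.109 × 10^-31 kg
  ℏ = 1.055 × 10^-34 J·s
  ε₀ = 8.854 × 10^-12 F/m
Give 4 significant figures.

One atomic unit of electric current: I_au = e E_h/ℏ = m_e e⁵/((4πε₀)²ℏ³) = 6.612 × 10^-3 A.
0.0440 × 6.612 × 10^-3 A = 2.909 × 10^-4 A

2.909 × 10^-4 A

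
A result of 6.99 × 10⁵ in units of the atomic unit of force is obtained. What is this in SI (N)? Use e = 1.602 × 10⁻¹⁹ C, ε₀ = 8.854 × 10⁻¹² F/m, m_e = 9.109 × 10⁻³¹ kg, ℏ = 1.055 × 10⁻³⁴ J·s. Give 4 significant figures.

One atomic unit of force: F_au = E_h/a₀ = m_e²e⁶/((4πε₀)³ℏ⁴) = 8.220 × 10⁻⁸ N.
6.99 × 10⁵ × 8.220 × 10⁻⁸ N = 0.05746 N

0.05746 N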